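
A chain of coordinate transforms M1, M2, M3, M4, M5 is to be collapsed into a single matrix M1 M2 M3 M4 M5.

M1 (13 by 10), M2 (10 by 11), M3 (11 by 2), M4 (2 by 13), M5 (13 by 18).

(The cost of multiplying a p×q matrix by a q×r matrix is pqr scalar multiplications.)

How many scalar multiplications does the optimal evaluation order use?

Adjacent pairs: M1M2 = 13·10·11 = 1430; M2M3 = 10·11·2 = 220; M3M4 = 11·2·13 = 286; M4M5 = 2·13·18 = 468.
Length 3: M1..M3: k=1: 0+220+13·10·2=480; k=2: 1430+0+13·11·2=1716 → min 480 | M2..M4: k=2: 0+286+10·11·13=1716; k=3: 220+0+10·2·13=480 → min 480 | M3..M5: k=3: 0+468+11·2·18=864; k=4: 286+0+11·13·18=2860 → min 864.
Length 4: M1..M4: k=1: 0+480+13·10·13=2170; k=2: 1430+286+13·11·13=3575; k=3: 480+0+13·2·13=818 → min 818 | M2..M5: k=2: 0+864+10·11·18=2844; k=3: 220+468+10·2·18=1048; k=4: 480+0+10·13·18=2820 → min 1048.
Length 5: M1..M5: k=1: 0+1048+13·10·18=3388; k=2: 1430+864+13·11·18=4868; k=3: 480+468+13·2·18=1416; k=4: 818+0+13·13·18=3860 → min 1416.
Optimal order: ((M1 (M2 M3)) (M4 M5)) with cost 1416.

1416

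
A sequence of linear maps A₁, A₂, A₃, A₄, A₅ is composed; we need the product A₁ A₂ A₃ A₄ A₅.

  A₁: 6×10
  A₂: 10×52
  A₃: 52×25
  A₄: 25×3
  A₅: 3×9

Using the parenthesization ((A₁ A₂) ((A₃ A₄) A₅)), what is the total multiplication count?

11232

(A₁ A₂): 6×10 by 10×52 → 6×52, cost 6·10·52 = 3120
(A₃ A₄): 52×25 by 25×3 → 52×3, cost 52·25·3 = 3900
((A₃ A₄) A₅): 52×3 by 3×9 → 52×9, cost 52·3·9 = 1404; cumulative 5304
((A₁ A₂) ((A₃ A₄) A₅)): 6×52 by 52×9 → 6×9, cost 6·52·9 = 2808; cumulative 11232
Total: 11232 scalar multiplications.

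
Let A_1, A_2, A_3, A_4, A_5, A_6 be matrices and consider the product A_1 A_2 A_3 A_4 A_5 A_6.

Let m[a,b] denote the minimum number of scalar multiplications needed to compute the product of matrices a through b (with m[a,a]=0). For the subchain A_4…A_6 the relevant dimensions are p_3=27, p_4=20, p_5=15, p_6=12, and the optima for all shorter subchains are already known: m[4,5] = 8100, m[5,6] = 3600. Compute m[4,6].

10080

m[4,6] = min over k∈[4,5] of m[4,k]+m[k+1,6]+p_{3}·p_k·p_{6}.
k=4: 0 + 3600 + 27·20·12 = 10080; k=5: 8100 + 0 + 27·15·12 = 12960.
Minimum: 10080 at k=4.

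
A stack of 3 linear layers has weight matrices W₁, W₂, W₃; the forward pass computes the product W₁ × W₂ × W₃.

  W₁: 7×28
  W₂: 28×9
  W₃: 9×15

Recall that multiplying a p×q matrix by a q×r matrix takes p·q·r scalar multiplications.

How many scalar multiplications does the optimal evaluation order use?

2709

Order (W₁ × (W₂ × W₃)): (W₂ × W₃): 28×9 by 9×15 → 28×15, cost 28·9·15 = 3780; (W₁ × (W₂ × W₃)): 7×28 by 28×15 → 7×15, cost 7·28·15 = 2940; cumulative 6720. Total 6720.
Order ((W₁ × W₂) × W₃): (W₁ × W₂): 7×28 by 28×9 → 7×9, cost 7·28·9 = 1764; ((W₁ × W₂) × W₃): 7×9 by 9×15 → 7×15, cost 7·9·15 = 945; cumulative 2709. Total 2709.
Minimum: 2709.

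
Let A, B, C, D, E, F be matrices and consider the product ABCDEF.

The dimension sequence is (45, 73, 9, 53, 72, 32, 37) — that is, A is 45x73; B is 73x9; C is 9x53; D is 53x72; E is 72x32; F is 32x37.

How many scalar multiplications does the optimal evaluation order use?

110286

Adjacent pairs: AB = 45·73·9 = 29565; BC = 73·9·53 = 34821; CD = 9·53·72 = 34344; DE = 53·72·32 = 122112; EF = 72·32·37 = 85248.
Length 3: A..C: k=1: 0+34821+45·73·53=208926; k=2: 29565+0+45·9·53=51030 → min 51030 | B..D: k=2: 0+34344+73·9·72=81648; k=3: 34821+0+73·53·72=313389 → min 81648 | C..E: k=3: 0+122112+9·53·32=137376; k=4: 34344+0+9·72·32=55080 → min 55080 | D..F: k=4: 0+85248+53·72·37=226440; k=5: 122112+0+53·32·37=184864 → min 184864.
Length 4: A..D: k=1: 0+81648+45·73·72=318168; k=2: 29565+34344+45·9·72=93069; k=3: 51030+0+45·53·72=222750 → min 93069 | B..E: k=2: 0+55080+73·9·32=76104; k=3: 34821+122112+73·53·32=280741; k=4: 81648+0+73·72·32=249840 → min 76104 | C..F: k=3: 0+184864+9·53·37=202513; k=4: 34344+85248+9·72·37=143568; k=5: 55080+0+9·32·37=65736 → min 65736.
Length 5: A..E: k=1: 0+76104+45·73·32=181224; k=2: 29565+55080+45·9·32=97605; k=3: 51030+122112+45·53·32=249462; k=4: 93069+0+45·72·32=196749 → min 97605 | B..F: k=2: 0+65736+73·9·37=90045; k=3: 34821+184864+73·53·37=362838; k=4: 81648+85248+73·72·37=361368; k=5: 76104+0+73·32·37=162536 → min 90045.
Length 6: A..F: k=1: 0+90045+45·73·37=211590; k=2: 29565+65736+45·9·37=110286; k=3: 51030+184864+45·53·37=324139; k=4: 93069+85248+45·72·37=298197; k=5: 97605+0+45·32·37=150885 → min 110286.
Optimal order: ((AB)(((CD)E)F)) with cost 110286.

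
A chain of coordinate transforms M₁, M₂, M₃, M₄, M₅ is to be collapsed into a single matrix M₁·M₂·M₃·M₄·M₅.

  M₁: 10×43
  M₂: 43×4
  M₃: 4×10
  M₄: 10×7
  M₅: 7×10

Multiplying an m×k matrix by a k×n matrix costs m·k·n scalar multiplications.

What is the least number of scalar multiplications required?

Adjacent pairs: M₁M₂ = 10·43·4 = 1720; M₂M₃ = 43·4·10 = 1720; M₃M₄ = 4·10·7 = 280; M₄M₅ = 10·7·10 = 700.
Length 3: M₁..M₃: k=1: 0+1720+10·43·10=6020; k=2: 1720+0+10·4·10=2120 → min 2120 | M₂..M₄: k=2: 0+280+43·4·7=1484; k=3: 1720+0+43·10·7=4730 → min 1484 | M₃..M₅: k=3: 0+700+4·10·10=1100; k=4: 280+0+4·7·10=560 → min 560.
Length 4: M₁..M₄: k=1: 0+1484+10·43·7=4494; k=2: 1720+280+10·4·7=2280; k=3: 2120+0+10·10·7=2820 → min 2280 | M₂..M₅: k=2: 0+560+43·4·10=2280; k=3: 1720+700+43·10·10=6720; k=4: 1484+0+43·7·10=4494 → min 2280.
Length 5: M₁..M₅: k=1: 0+2280+10·43·10=6580; k=2: 1720+560+10·4·10=2680; k=3: 2120+700+10·10·10=3820; k=4: 2280+0+10·7·10=2980 → min 2680.
Optimal order: ((M₁·M₂)·((M₃·M₄)·M₅)) with cost 2680.

2680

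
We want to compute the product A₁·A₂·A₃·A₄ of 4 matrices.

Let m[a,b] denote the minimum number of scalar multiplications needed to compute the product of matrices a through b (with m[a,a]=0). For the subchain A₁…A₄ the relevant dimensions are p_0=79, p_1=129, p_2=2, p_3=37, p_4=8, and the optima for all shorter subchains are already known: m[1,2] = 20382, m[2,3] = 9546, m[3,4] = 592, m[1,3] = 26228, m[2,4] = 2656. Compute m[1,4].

22238

m[1,4] = min over k∈[1,3] of m[1,k]+m[k+1,4]+p_{0}·p_k·p_{4}.
k=1: 0 + 2656 + 79·129·8 = 84184; k=2: 20382 + 592 + 79·2·8 = 22238; k=3: 26228 + 0 + 79·37·8 = 49612.
Minimum: 22238 at k=2.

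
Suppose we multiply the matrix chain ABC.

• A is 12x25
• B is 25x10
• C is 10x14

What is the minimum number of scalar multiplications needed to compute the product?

4680

Order (A(BC)): (BC): 25×10 by 10×14 → 25×14, cost 25·10·14 = 3500; (A(BC)): 12×25 by 25×14 → 12×14, cost 12·25·14 = 4200; cumulative 7700. Total 7700.
Order ((AB)C): (AB): 12×25 by 25×10 → 12×10, cost 12·25·10 = 3000; ((AB)C): 12×10 by 10×14 → 12×14, cost 12·10·14 = 1680; cumulative 4680. Total 4680.
Minimum: 4680.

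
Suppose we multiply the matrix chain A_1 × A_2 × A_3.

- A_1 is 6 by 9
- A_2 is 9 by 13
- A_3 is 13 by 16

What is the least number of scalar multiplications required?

1950

Order (A_1 × (A_2 × A_3)): (A_2 × A_3): 9×13 by 13×16 → 9×16, cost 9·13·16 = 1872; (A_1 × (A_2 × A_3)): 6×9 by 9×16 → 6×16, cost 6·9·16 = 864; cumulative 2736. Total 2736.
Order ((A_1 × A_2) × A_3): (A_1 × A_2): 6×9 by 9×13 → 6×13, cost 6·9·13 = 702; ((A_1 × A_2) × A_3): 6×13 by 13×16 → 6×16, cost 6·13·16 = 1248; cumulative 1950. Total 1950.
Minimum: 1950.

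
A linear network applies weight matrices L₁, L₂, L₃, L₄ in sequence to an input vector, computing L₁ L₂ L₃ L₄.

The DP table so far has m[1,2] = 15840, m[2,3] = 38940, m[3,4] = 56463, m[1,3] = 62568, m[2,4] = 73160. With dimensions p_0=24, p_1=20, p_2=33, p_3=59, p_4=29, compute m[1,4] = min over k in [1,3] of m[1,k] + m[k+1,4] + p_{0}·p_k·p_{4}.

87080

m[1,4] = min over k∈[1,3] of m[1,k]+m[k+1,4]+p_{0}·p_k·p_{4}.
k=1: 0 + 73160 + 24·20·29 = 87080; k=2: 15840 + 56463 + 24·33·29 = 95271; k=3: 62568 + 0 + 24·59·29 = 103632.
Minimum: 87080 at k=1.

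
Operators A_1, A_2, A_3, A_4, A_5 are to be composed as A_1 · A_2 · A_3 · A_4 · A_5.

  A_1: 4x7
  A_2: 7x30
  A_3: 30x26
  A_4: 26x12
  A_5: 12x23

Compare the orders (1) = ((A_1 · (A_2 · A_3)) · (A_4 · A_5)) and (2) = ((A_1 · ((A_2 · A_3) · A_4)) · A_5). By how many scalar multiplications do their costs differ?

6672

Order (1) = ((A_1 · (A_2 · A_3)) · (A_4 · A_5)): (A_2 · A_3): 7×30 by 30×26 → 7×26, cost 7·30·26 = 5460; (A_1 · (A_2 · A_3)): 4×7 by 7×26 → 4×26, cost 4·7·26 = 728; cumulative 6188; (A_4 · A_5): 26×12 by 12×23 → 26×23, cost 26·12·23 = 7176; ((A_1 · (A_2 · A_3)) · (A_4 · A_5)): 4×26 by 26×23 → 4×23, cost 4·26·23 = 2392; cumulative 15756. Total 15756.
Order (2) = ((A_1 · ((A_2 · A_3) · A_4)) · A_5): (A_2 · A_3): 7×30 by 30×26 → 7×26, cost 7·30·26 = 5460; ((A_2 · A_3) · A_4): 7×26 by 26×12 → 7×12, cost 7·26·12 = 2184; cumulative 7644; (A_1 · ((A_2 · A_3) · A_4)): 4×7 by 7×12 → 4×12, cost 4·7·12 = 336; cumulative 7980; ((A_1 · ((A_2 · A_3) · A_4)) · A_5): 4×12 by 12×23 → 4×23, cost 4·12·23 = 1104; cumulative 9084. Total 9084.
Difference: |15756 − 9084| = 6672.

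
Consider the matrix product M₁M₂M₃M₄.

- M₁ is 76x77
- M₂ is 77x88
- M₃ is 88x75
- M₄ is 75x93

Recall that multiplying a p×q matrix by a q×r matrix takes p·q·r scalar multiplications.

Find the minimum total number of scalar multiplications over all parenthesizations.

1477200

Adjacent pairs: M₁M₂ = 76·77·88 = 514976; M₂M₃ = 77·88·75 = 508200; M₃M₄ = 88·75·93 = 613800.
Length 3: M₁..M₃: k=1: 0+508200+76·77·75=947100; k=2: 514976+0+76·88·75=1016576 → min 947100 | M₂..M₄: k=2: 0+613800+77·88·93=1243968; k=3: 508200+0+77·75·93=1045275 → min 1045275.
Length 4: M₁..M₄: k=1: 0+1045275+76·77·93=1589511; k=2: 514976+613800+76·88·93=1750760; k=3: 947100+0+76·75·93=1477200 → min 1477200.
Optimal order: ((M₁(M₂M₃))M₄) with cost 1477200.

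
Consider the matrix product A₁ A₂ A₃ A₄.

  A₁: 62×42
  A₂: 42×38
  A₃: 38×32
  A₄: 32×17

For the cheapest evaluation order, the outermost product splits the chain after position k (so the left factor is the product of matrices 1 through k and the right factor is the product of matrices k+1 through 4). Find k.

Adjacent pairs: A₁A₂ = 62·42·38 = 98952; A₂A₃ = 42·38·32 = 51072; A₃A₄ = 38·32·17 = 20672.
Length 3: A₁..A₃: k=1: 0+51072+62·42·32=134400; k=2: 98952+0+62·38·32=174344 → min 134400 | A₂..A₄: k=2: 0+20672+42·38·17=47804; k=3: 51072+0+42·32·17=73920 → min 47804.
Top-level splits: k=1: (A₁..A₁)·(A₂..A₄) → 0+47804+62·42·17 = 92072; k=2: (A₁..A₂)·(A₃..A₄) → 98952+20672+62·38·17 = 159676; k=3: (A₁..A₃)·(A₄..A₄) → 134400+0+62·32·17 = 168128.
Best split is after A₁, i.e. k = 1.

1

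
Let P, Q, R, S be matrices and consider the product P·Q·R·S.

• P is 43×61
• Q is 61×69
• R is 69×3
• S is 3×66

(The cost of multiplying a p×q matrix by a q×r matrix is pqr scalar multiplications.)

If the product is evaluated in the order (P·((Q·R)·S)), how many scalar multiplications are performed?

(Q·R): 61×69 by 69×3 → 61×3, cost 61·69·3 = 12627
((Q·R)·S): 61×3 by 3×66 → 61×66, cost 61·3·66 = 12078; cumulative 24705
(P·((Q·R)·S)): 43×61 by 61×66 → 43×66, cost 43·61·66 = 173118; cumulative 197823
Total: 197823 scalar multiplications.

197823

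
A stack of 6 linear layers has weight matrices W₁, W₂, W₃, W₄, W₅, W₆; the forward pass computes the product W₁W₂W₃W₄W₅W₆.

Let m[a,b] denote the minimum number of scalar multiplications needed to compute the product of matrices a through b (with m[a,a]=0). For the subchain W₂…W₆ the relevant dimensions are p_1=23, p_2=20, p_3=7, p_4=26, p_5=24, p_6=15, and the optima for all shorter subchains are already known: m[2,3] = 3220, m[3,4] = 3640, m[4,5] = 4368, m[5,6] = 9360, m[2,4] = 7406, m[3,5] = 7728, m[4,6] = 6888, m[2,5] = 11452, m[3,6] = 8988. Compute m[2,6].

m[2,6] = min over k∈[2,5] of m[2,k]+m[k+1,6]+p_{1}·p_k·p_{6}.
k=2: 0 + 8988 + 23·20·15 = 15888; k=3: 3220 + 6888 + 23·7·15 = 12523; k=4: 7406 + 9360 + 23·26·15 = 25736; k=5: 11452 + 0 + 23·24·15 = 19732.
Minimum: 12523 at k=3.

12523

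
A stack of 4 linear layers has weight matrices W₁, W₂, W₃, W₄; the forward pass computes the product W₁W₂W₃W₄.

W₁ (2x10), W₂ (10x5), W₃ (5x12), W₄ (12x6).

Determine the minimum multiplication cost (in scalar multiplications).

364

Adjacent pairs: W₁W₂ = 2·10·5 = 100; W₂W₃ = 10·5·12 = 600; W₃W₄ = 5·12·6 = 360.
Length 3: W₁..W₃: k=1: 0+600+2·10·12=840; k=2: 100+0+2·5·12=220 → min 220 | W₂..W₄: k=2: 0+360+10·5·6=660; k=3: 600+0+10·12·6=1320 → min 660.
Length 4: W₁..W₄: k=1: 0+660+2·10·6=780; k=2: 100+360+2·5·6=520; k=3: 220+0+2·12·6=364 → min 364.
Optimal order: (((W₁W₂)W₃)W₄) with cost 364.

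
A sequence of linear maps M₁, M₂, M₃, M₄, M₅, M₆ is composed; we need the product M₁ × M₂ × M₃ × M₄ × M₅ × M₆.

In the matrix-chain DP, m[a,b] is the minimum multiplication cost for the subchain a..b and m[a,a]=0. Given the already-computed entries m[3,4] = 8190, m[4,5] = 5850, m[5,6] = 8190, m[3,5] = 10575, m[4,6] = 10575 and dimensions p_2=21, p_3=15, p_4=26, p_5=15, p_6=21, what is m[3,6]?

m[3,6] = min over k∈[3,5] of m[3,k]+m[k+1,6]+p_{2}·p_k·p_{6}.
k=3: 0 + 10575 + 21·15·21 = 17190; k=4: 8190 + 8190 + 21·26·21 = 27846; k=5: 10575 + 0 + 21·15·21 = 17190.
Minimum: 17190 at k=3.

17190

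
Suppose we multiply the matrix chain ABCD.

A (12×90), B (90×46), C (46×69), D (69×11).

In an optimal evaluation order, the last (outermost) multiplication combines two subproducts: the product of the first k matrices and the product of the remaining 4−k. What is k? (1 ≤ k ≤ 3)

Adjacent pairs: AB = 12·90·46 = 49680; BC = 90·46·69 = 285660; CD = 46·69·11 = 34914.
Length 3: A..C: k=1: 0+285660+12·90·69=360180; k=2: 49680+0+12·46·69=87768 → min 87768 | B..D: k=2: 0+34914+90·46·11=80454; k=3: 285660+0+90·69·11=353970 → min 80454.
Top-level splits: k=1: (A..A)·(B..D) → 0+80454+12·90·11 = 92334; k=2: (A..B)·(C..D) → 49680+34914+12·46·11 = 90666; k=3: (A..C)·(D..D) → 87768+0+12·69·11 = 96876.
Best split is after B, i.e. k = 2.

2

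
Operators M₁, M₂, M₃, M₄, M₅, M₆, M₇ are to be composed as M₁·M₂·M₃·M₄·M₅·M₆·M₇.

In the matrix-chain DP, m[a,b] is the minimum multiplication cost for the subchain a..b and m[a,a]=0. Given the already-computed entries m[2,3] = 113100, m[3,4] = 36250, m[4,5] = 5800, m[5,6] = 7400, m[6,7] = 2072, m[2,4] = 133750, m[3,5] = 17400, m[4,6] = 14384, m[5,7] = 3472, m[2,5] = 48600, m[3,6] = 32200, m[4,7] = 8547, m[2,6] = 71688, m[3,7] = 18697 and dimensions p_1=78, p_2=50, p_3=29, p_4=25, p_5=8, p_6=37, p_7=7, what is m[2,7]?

m[2,7] = min over k∈[2,6] of m[2,k]+m[k+1,7]+p_{1}·p_k·p_{7}.
k=2: 0 + 18697 + 78·50·7 = 45997; k=3: 113100 + 8547 + 78·29·7 = 137481; k=4: 133750 + 3472 + 78·25·7 = 150872; k=5: 48600 + 2072 + 78·8·7 = 55040; k=6: 71688 + 0 + 78·37·7 = 91890.
Minimum: 45997 at k=2.

45997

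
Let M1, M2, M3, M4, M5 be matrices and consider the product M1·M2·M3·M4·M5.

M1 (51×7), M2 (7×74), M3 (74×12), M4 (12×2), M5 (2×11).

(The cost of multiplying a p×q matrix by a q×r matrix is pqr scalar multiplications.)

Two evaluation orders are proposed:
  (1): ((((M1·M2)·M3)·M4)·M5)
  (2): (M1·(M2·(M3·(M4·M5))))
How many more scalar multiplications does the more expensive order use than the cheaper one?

54395

Order (1) = ((((M1·M2)·M3)·M4)·M5): (M1·M2): 51×7 by 7×74 → 51×74, cost 51·7·74 = 26418; ((M1·M2)·M3): 51×74 by 74×12 → 51×12, cost 51·74·12 = 45288; cumulative 71706; (((M1·M2)·M3)·M4): 51×12 by 12×2 → 51×2, cost 51·12·2 = 1224; cumulative 72930; ((((M1·M2)·M3)·M4)·M5): 51×2 by 2×11 → 51×11, cost 51·2·11 = 1122; cumulative 74052. Total 74052.
Order (2) = (M1·(M2·(M3·(M4·M5)))): (M4·M5): 12×2 by 2×11 → 12×11, cost 12·2·11 = 264; (M3·(M4·M5)): 74×12 by 12×11 → 74×11, cost 74·12·11 = 9768; cumulative 10032; (M2·(M3·(M4·M5))): 7×74 by 74×11 → 7×11, cost 7·74·11 = 5698; cumulative 15730; (M1·(M2·(M3·(M4·M5)))): 51×7 by 7×11 → 51×11, cost 51·7·11 = 3927; cumulative 19657. Total 19657.
Difference: |74052 − 19657| = 54395.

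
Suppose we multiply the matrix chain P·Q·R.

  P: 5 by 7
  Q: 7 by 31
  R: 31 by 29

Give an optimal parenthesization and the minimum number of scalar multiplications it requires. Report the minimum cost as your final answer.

5580

(P·(Q·R)): cost 7308.
((P·Q)·R): cost 5580.
Optimal: ((P·Q)·R) with cost 5580.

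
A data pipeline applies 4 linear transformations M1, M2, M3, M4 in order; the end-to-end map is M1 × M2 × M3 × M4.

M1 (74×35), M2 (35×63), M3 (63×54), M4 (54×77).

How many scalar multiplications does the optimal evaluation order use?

Adjacent pairs: M1M2 = 74·35·63 = 163170; M2M3 = 35·63·54 = 119070; M3M4 = 63·54·77 = 261954.
Length 3: M1..M3: k=1: 0+119070+74·35·54=258930; k=2: 163170+0+74·63·54=414918 → min 258930 | M2..M4: k=2: 0+261954+35·63·77=431739; k=3: 119070+0+35·54·77=264600 → min 264600.
Length 4: M1..M4: k=1: 0+264600+74·35·77=464030; k=2: 163170+261954+74·63·77=784098; k=3: 258930+0+74·54·77=566622 → min 464030.
Optimal order: (M1 × ((M2 × M3) × M4)) with cost 464030.

464030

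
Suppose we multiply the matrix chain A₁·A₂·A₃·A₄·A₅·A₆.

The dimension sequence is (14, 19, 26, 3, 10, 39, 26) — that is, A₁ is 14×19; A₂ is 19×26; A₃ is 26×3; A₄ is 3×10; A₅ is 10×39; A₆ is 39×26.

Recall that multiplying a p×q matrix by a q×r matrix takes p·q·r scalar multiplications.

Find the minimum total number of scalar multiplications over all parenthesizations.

7584

Adjacent pairs: A₁A₂ = 14·19·26 = 6916; A₂A₃ = 19·26·3 = 1482; A₃A₄ = 26·3·10 = 780; A₄A₅ = 3·10·39 = 1170; A₅A₆ = 10·39·26 = 10140.
Length 3: A₁..A₃: k=1: 0+1482+14·19·3=2280; k=2: 6916+0+14·26·3=8008 → min 2280 | A₂..A₄: k=2: 0+780+19·26·10=5720; k=3: 1482+0+19·3·10=2052 → min 2052 | A₃..A₅: k=3: 0+1170+26·3·39=4212; k=4: 780+0+26·10·39=10920 → min 4212 | A₄..A₆: k=4: 0+10140+3·10·26=10920; k=5: 1170+0+3·39·26=4212 → min 4212.
Length 4: A₁..A₄: k=1: 0+2052+14·19·10=4712; k=2: 6916+780+14·26·10=11336; k=3: 2280+0+14·3·10=2700 → min 2700 | A₂..A₅: k=2: 0+4212+19·26·39=23478; k=3: 1482+1170+19·3·39=4875; k=4: 2052+0+19·10·39=9462 → min 4875 | A₃..A₆: k=3: 0+4212+26·3·26=6240; k=4: 780+10140+26·10·26=17680; k=5: 4212+0+26·39·26=30576 → min 6240.
Length 5: A₁..A₅: k=1: 0+4875+14·19·39=15249; k=2: 6916+4212+14·26·39=25324; k=3: 2280+1170+14·3·39=5088; k=4: 2700+0+14·10·39=8160 → min 5088 | A₂..A₆: k=2: 0+6240+19·26·26=19084; k=3: 1482+4212+19·3·26=7176; k=4: 2052+10140+19·10·26=17132; k=5: 4875+0+19·39·26=24141 → min 7176.
Length 6: A₁..A₆: k=1: 0+7176+14·19·26=14092; k=2: 6916+6240+14·26·26=22620; k=3: 2280+4212+14·3·26=7584; k=4: 2700+10140+14·10·26=16480; k=5: 5088+0+14·39·26=19284 → min 7584.
Optimal order: ((A₁·(A₂·A₃))·((A₄·A₅)·A₆)) with cost 7584.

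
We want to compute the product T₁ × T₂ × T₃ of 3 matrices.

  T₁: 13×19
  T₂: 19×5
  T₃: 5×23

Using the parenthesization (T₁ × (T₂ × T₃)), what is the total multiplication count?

7866

(T₂ × T₃): 19×5 by 5×23 → 19×23, cost 19·5·23 = 2185
(T₁ × (T₂ × T₃)): 13×19 by 19×23 → 13×23, cost 13·19·23 = 5681; cumulative 7866
Total: 7866 scalar multiplications.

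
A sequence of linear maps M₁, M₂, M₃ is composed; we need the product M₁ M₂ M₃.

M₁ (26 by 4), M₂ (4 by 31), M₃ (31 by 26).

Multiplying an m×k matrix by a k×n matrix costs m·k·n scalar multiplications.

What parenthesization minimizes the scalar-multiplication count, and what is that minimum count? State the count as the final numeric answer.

(M₁ (M₂ M₃)): cost 5928.
((M₁ M₂) M₃): cost 24180.
Optimal: (M₁ (M₂ M₃)) with cost 5928.

5928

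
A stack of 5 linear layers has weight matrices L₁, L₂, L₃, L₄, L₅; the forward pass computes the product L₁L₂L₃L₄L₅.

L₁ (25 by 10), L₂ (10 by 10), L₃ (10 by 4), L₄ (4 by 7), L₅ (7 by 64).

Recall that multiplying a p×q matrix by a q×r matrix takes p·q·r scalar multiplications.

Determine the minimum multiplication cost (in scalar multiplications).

9592

Adjacent pairs: L₁L₂ = 25·10·10 = 2500; L₂L₃ = 10·10·4 = 400; L₃L₄ = 10·4·7 = 280; L₄L₅ = 4·7·64 = 1792.
Length 3: L₁..L₃: k=1: 0+400+25·10·4=1400; k=2: 2500+0+25·10·4=3500 → min 1400 | L₂..L₄: k=2: 0+280+10·10·7=980; k=3: 400+0+10·4·7=680 → min 680 | L₃..L₅: k=3: 0+1792+10·4·64=4352; k=4: 280+0+10·7·64=4760 → min 4352.
Length 4: L₁..L₄: k=1: 0+680+25·10·7=2430; k=2: 2500+280+25·10·7=4530; k=3: 1400+0+25·4·7=2100 → min 2100 | L₂..L₅: k=2: 0+4352+10·10·64=10752; k=3: 400+1792+10·4·64=4752; k=4: 680+0+10·7·64=5160 → min 4752.
Length 5: L₁..L₅: k=1: 0+4752+25·10·64=20752; k=2: 2500+4352+25·10·64=22852; k=3: 1400+1792+25·4·64=9592; k=4: 2100+0+25·7·64=13300 → min 9592.
Optimal order: ((L₁(L₂L₃))(L₄L₅)) with cost 9592.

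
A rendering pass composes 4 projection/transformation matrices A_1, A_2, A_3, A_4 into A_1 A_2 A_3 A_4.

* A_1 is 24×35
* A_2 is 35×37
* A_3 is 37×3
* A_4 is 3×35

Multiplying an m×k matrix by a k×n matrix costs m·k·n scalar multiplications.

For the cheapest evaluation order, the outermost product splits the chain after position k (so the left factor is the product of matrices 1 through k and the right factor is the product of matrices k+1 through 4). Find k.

3

Adjacent pairs: A_1A_2 = 24·35·37 = 31080; A_2A_3 = 35·37·3 = 3885; A_3A_4 = 37·3·35 = 3885.
Length 3: A_1..A_3: k=1: 0+3885+24·35·3=6405; k=2: 31080+0+24·37·3=33744 → min 6405 | A_2..A_4: k=2: 0+3885+35·37·35=49210; k=3: 3885+0+35·3·35=7560 → min 7560.
Top-level splits: k=1: (A_1..A_1)·(A_2..A_4) → 0+7560+24·35·35 = 36960; k=2: (A_1..A_2)·(A_3..A_4) → 31080+3885+24·37·35 = 66045; k=3: (A_1..A_3)·(A_4..A_4) → 6405+0+24·3·35 = 8925.
Best split is after A_3, i.e. k = 3.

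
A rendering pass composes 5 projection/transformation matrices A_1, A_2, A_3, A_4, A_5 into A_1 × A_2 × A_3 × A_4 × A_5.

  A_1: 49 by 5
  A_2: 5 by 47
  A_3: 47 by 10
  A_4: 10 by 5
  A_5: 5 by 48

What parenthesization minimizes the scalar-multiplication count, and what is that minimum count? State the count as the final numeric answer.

Adjacent pairs: A_1A_2 = 49·5·47 = 11515; A_2A_3 = 5·47·10 = 2350; A_3A_4 = 47·10·5 = 2350; A_4A_5 = 10·5·48 = 2400.
Length 3: A_1..A_3: k=1: 0+2350+49·5·10=4800; k=2: 11515+0+49·47·10=34545 → min 4800 | A_2..A_4: k=2: 0+2350+5·47·5=3525; k=3: 2350+0+5·10·5=2600 → min 2600 | A_3..A_5: k=3: 0+2400+47·10·48=24960; k=4: 2350+0+47·5·48=13630 → min 13630.
Length 4: A_1..A_4: k=1: 0+2600+49·5·5=3825; k=2: 11515+2350+49·47·5=25380; k=3: 4800+0+49·10·5=7250 → min 3825 | A_2..A_5: k=2: 0+13630+5·47·48=24910; k=3: 2350+2400+5·10·48=7150; k=4: 2600+0+5·5·48=3800 → min 3800.
Length 5: A_1..A_5: k=1: 0+3800+49·5·48=15560; k=2: 11515+13630+49·47·48=135689; k=3: 4800+2400+49·10·48=30720; k=4: 3825+0+49·5·48=15585 → min 15560.
Optimal parenthesization: (A_1 × (((A_2 × A_3) × A_4) × A_5)) with cost 15560.

15560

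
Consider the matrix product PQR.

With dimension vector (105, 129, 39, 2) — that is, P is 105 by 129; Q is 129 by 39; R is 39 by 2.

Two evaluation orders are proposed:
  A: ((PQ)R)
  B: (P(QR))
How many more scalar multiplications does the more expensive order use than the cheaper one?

Order A = ((PQ)R): (PQ): 105×129 by 129×39 → 105×39, cost 105·129·39 = 528255; ((PQ)R): 105×39 by 39×2 → 105×2, cost 105·39·2 = 8190; cumulative 536445. Total 536445.
Order B = (P(QR)): (QR): 129×39 by 39×2 → 129×2, cost 129·39·2 = 10062; (P(QR)): 105×129 by 129×2 → 105×2, cost 105·129·2 = 27090; cumulative 37152. Total 37152.
Difference: |536445 − 37152| = 499293.

499293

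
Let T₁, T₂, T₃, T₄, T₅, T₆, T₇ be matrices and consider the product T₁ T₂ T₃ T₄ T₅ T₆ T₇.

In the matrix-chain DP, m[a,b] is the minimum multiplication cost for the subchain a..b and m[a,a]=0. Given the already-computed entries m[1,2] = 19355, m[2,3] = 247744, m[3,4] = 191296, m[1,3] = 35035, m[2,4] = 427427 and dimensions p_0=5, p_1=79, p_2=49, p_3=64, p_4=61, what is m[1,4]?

m[1,4] = min over k∈[1,3] of m[1,k]+m[k+1,4]+p_{0}·p_k·p_{4}.
k=1: 0 + 427427 + 5·79·61 = 451522; k=2: 19355 + 191296 + 5·49·61 = 225596; k=3: 35035 + 0 + 5·64·61 = 54555.
Minimum: 54555 at k=3.

54555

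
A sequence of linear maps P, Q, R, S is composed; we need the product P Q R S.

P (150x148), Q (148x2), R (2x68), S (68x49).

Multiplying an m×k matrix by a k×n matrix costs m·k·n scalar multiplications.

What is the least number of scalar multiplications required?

Adjacent pairs: PQ = 150·148·2 = 44400; QR = 148·2·68 = 20128; RS = 2·68·49 = 6664.
Length 3: P..R: k=1: 0+20128+150·148·68=1529728; k=2: 44400+0+150·2·68=64800 → min 64800 | Q..S: k=2: 0+6664+148·2·49=21168; k=3: 20128+0+148·68·49=513264 → min 21168.
Length 4: P..S: k=1: 0+21168+150·148·49=1108968; k=2: 44400+6664+150·2·49=65764; k=3: 64800+0+150·68·49=564600 → min 65764.
Optimal order: ((P Q) (R S)) with cost 65764.

65764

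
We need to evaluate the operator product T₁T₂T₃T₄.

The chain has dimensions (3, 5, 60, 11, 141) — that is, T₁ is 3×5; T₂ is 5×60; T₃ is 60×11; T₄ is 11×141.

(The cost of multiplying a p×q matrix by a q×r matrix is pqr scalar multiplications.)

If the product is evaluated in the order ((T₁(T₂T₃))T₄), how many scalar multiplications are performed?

(T₂T₃): 5×60 by 60×11 → 5×11, cost 5·60·11 = 3300
(T₁(T₂T₃)): 3×5 by 5×11 → 3×11, cost 3·5·11 = 165; cumulative 3465
((T₁(T₂T₃))T₄): 3×11 by 11×141 → 3×141, cost 3·11·141 = 4653; cumulative 8118
Total: 8118 scalar multiplications.

8118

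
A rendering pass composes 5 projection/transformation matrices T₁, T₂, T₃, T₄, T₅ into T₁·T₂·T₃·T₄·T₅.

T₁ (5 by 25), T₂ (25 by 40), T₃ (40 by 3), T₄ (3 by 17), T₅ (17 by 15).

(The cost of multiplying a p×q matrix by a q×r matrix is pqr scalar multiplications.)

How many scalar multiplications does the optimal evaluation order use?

4365

Adjacent pairs: T₁T₂ = 5·25·40 = 5000; T₂T₃ = 25·40·3 = 3000; T₃T₄ = 40·3·17 = 2040; T₄T₅ = 3·17·15 = 765.
Length 3: T₁..T₃: k=1: 0+3000+5·25·3=3375; k=2: 5000+0+5·40·3=5600 → min 3375 | T₂..T₄: k=2: 0+2040+25·40·17=19040; k=3: 3000+0+25·3·17=4275 → min 4275 | T₃..T₅: k=3: 0+765+40·3·15=2565; k=4: 2040+0+40·17·15=12240 → min 2565.
Length 4: T₁..T₄: k=1: 0+4275+5·25·17=6400; k=2: 5000+2040+5·40·17=10440; k=3: 3375+0+5·3·17=3630 → min 3630 | T₂..T₅: k=2: 0+2565+25·40·15=17565; k=3: 3000+765+25·3·15=4890; k=4: 4275+0+25·17·15=10650 → min 4890.
Length 5: T₁..T₅: k=1: 0+4890+5·25·15=6765; k=2: 5000+2565+5·40·15=10565; k=3: 3375+765+5·3·15=4365; k=4: 3630+0+5·17·15=4905 → min 4365.
Optimal order: ((T₁·(T₂·T₃))·(T₄·T₅)) with cost 4365.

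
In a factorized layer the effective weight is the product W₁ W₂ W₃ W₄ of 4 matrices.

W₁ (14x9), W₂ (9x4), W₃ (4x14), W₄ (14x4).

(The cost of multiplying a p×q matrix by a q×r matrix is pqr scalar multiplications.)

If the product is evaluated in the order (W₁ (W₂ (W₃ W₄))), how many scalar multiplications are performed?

(W₃ W₄): 4×14 by 14×4 → 4×4, cost 4·14·4 = 224
(W₂ (W₃ W₄)): 9×4 by 4×4 → 9×4, cost 9·4·4 = 144; cumulative 368
(W₁ (W₂ (W₃ W₄))): 14×9 by 9×4 → 14×4, cost 14·9·4 = 504; cumulative 872
Total: 872 scalar multiplications.

872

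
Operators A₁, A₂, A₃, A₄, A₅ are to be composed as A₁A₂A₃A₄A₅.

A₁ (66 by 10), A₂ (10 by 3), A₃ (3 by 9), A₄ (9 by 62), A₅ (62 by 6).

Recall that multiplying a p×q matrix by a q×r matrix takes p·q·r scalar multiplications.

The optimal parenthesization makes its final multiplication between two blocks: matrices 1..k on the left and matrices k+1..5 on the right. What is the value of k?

2

Adjacent pairs: A₁A₂ = 66·10·3 = 1980; A₂A₃ = 10·3·9 = 270; A₃A₄ = 3·9·62 = 1674; A₄A₅ = 9·62·6 = 3348.
Length 3: A₁..A₃: k=1: 0+270+66·10·9=6210; k=2: 1980+0+66·3·9=3762 → min 3762 | A₂..A₄: k=2: 0+1674+10·3·62=3534; k=3: 270+0+10·9·62=5850 → min 3534 | A₃..A₅: k=3: 0+3348+3·9·6=3510; k=4: 1674+0+3·62·6=2790 → min 2790.
Length 4: A₁..A₄: k=1: 0+3534+66·10·62=44454; k=2: 1980+1674+66·3·62=15930; k=3: 3762+0+66·9·62=40590 → min 15930 | A₂..A₅: k=2: 0+2790+10·3·6=2970; k=3: 270+3348+10·9·6=4158; k=4: 3534+0+10·62·6=7254 → min 2970.
Top-level splits: k=1: (A₁..A₁)·(A₂..A₅) → 0+2970+66·10·6 = 6930; k=2: (A₁..A₂)·(A₃..A₅) → 1980+2790+66·3·6 = 5958; k=3: (A₁..A₃)·(A₄..A₅) → 3762+3348+66·9·6 = 10674; k=4: (A₁..A₄)·(A₅..A₅) → 15930+0+66·62·6 = 40482.
Best split is after A₂, i.e. k = 2.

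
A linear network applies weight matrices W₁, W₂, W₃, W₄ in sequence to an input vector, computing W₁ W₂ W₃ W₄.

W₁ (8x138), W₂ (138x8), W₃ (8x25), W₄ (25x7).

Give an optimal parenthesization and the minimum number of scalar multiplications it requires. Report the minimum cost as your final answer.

10680

Adjacent pairs: W₁W₂ = 8·138·8 = 8832; W₂W₃ = 138·8·25 = 27600; W₃W₄ = 8·25·7 = 1400.
Length 3: W₁..W₃: k=1: 0+27600+8·138·25=55200; k=2: 8832+0+8·8·25=10432 → min 10432 | W₂..W₄: k=2: 0+1400+138·8·7=9128; k=3: 27600+0+138·25·7=51750 → min 9128.
Length 4: W₁..W₄: k=1: 0+9128+8·138·7=16856; k=2: 8832+1400+8·8·7=10680; k=3: 10432+0+8·25·7=11832 → min 10680.
Optimal parenthesization: ((W₁ W₂) (W₃ W₄)) with cost 10680.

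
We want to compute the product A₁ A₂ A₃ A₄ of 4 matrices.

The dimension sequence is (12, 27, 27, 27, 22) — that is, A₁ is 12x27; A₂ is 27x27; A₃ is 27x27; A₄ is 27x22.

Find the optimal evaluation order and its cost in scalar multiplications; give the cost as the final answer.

24624

Adjacent pairs: A₁A₂ = 12·27·27 = 8748; A₂A₃ = 27·27·27 = 19683; A₃A₄ = 27·27·22 = 16038.
Length 3: A₁..A₃: k=1: 0+19683+12·27·27=28431; k=2: 8748+0+12·27·27=17496 → min 17496 | A₂..A₄: k=2: 0+16038+27·27·22=32076; k=3: 19683+0+27·27·22=35721 → min 32076.
Length 4: A₁..A₄: k=1: 0+32076+12·27·22=39204; k=2: 8748+16038+12·27·22=31914; k=3: 17496+0+12·27·22=24624 → min 24624.
Optimal parenthesization: (((A₁ A₂) A₃) A₄) with cost 24624.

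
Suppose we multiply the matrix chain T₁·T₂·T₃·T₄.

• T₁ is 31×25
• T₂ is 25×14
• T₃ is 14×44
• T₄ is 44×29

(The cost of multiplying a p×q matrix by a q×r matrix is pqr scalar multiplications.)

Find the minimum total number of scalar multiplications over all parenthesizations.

Adjacent pairs: T₁T₂ = 31·25·14 = 10850; T₂T₃ = 25·14·44 = 15400; T₃T₄ = 14·44·29 = 17864.
Length 3: T₁..T₃: k=1: 0+15400+31·25·44=49500; k=2: 10850+0+31·14·44=29946 → min 29946 | T₂..T₄: k=2: 0+17864+25·14·29=28014; k=3: 15400+0+25·44·29=47300 → min 28014.
Length 4: T₁..T₄: k=1: 0+28014+31·25·29=50489; k=2: 10850+17864+31·14·29=41300; k=3: 29946+0+31·44·29=69502 → min 41300.
Optimal order: ((T₁·T₂)·(T₃·T₄)) with cost 41300.

41300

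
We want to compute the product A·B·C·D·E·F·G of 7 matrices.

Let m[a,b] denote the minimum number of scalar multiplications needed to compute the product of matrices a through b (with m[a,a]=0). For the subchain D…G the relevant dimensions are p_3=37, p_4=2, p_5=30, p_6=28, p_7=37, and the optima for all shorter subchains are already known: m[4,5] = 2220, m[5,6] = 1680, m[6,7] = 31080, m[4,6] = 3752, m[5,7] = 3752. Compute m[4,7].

6490

m[4,7] = min over k∈[4,6] of m[4,k]+m[k+1,7]+p_{3}·p_k·p_{7}.
k=4: 0 + 3752 + 37·2·37 = 6490; k=5: 2220 + 31080 + 37·30·37 = 74370; k=6: 3752 + 0 + 37·28·37 = 42084.
Minimum: 6490 at k=4.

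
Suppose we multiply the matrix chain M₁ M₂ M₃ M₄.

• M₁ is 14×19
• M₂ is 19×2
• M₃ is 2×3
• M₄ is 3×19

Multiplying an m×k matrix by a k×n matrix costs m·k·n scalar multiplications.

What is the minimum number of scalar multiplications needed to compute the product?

1178

Adjacent pairs: M₁M₂ = 14·19·2 = 532; M₂M₃ = 19·2·3 = 114; M₃M₄ = 2·3·19 = 114.
Length 3: M₁..M₃: k=1: 0+114+14·19·3=912; k=2: 532+0+14·2·3=616 → min 616 | M₂..M₄: k=2: 0+114+19·2·19=836; k=3: 114+0+19·3·19=1197 → min 836.
Length 4: M₁..M₄: k=1: 0+836+14·19·19=5890; k=2: 532+114+14·2·19=1178; k=3: 616+0+14·3·19=1414 → min 1178.
Optimal order: ((M₁ M₂) (M₃ M₄)) with cost 1178.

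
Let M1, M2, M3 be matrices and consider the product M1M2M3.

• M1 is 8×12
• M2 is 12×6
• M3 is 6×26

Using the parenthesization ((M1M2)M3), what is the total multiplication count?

1824

(M1M2): 8×12 by 12×6 → 8×6, cost 8·12·6 = 576
((M1M2)M3): 8×6 by 6×26 → 8×26, cost 8·6·26 = 1248; cumulative 1824
Total: 1824 scalar multiplications.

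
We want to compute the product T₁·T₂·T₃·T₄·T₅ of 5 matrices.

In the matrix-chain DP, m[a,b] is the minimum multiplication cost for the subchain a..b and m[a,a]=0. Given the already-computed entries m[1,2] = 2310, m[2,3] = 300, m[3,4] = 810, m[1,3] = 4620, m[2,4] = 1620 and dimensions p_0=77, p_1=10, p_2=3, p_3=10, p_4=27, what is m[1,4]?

m[1,4] = min over k∈[1,3] of m[1,k]+m[k+1,4]+p_{0}·p_k·p_{4}.
k=1: 0 + 1620 + 77·10·27 = 22410; k=2: 2310 + 810 + 77·3·27 = 9357; k=3: 4620 + 0 + 77·10·27 = 25410.
Minimum: 9357 at k=2.

9357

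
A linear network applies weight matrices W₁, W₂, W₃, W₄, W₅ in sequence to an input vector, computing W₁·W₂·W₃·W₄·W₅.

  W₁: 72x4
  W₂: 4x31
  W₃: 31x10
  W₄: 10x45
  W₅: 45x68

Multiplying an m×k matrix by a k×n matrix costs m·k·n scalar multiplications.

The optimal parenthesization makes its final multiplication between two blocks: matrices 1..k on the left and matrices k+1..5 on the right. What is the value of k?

Adjacent pairs: W₁W₂ = 72·4·31 = 8928; W₂W₃ = 4·31·10 = 1240; W₃W₄ = 31·10·45 = 13950; W₄W₅ = 10·45·68 = 30600.
Length 3: W₁..W₃: k=1: 0+1240+72·4·10=4120; k=2: 8928+0+72·31·10=31248 → min 4120 | W₂..W₄: k=2: 0+13950+4·31·45=19530; k=3: 1240+0+4·10·45=3040 → min 3040 | W₃..W₅: k=3: 0+30600+31·10·68=51680; k=4: 13950+0+31·45·68=108810 → min 51680.
Length 4: W₁..W₄: k=1: 0+3040+72·4·45=16000; k=2: 8928+13950+72·31·45=123318; k=3: 4120+0+72·10·45=36520 → min 16000 | W₂..W₅: k=2: 0+51680+4·31·68=60112; k=3: 1240+30600+4·10·68=34560; k=4: 3040+0+4·45·68=15280 → min 15280.
Top-level splits: k=1: (W₁..W₁)·(W₂..W₅) → 0+15280+72·4·68 = 34864; k=2: (W₁..W₂)·(W₃..W₅) → 8928+51680+72·31·68 = 212384; k=3: (W₁..W₃)·(W₄..W₅) → 4120+30600+72·10·68 = 83680; k=4: (W₁..W₄)·(W₅..W₅) → 16000+0+72·45·68 = 236320.
Best split is after W₁, i.e. k = 1.

1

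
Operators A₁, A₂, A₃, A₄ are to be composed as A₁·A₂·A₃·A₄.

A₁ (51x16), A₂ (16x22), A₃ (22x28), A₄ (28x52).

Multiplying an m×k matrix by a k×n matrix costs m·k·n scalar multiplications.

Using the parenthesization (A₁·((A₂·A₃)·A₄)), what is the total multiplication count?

(A₂·A₃): 16×22 by 22×28 → 16×28, cost 16·22·28 = 9856
((A₂·A₃)·A₄): 16×28 by 28×52 → 16×52, cost 16·28·52 = 23296; cumulative 33152
(A₁·((A₂·A₃)·A₄)): 51×16 by 16×52 → 51×52, cost 51·16·52 = 42432; cumulative 75584
Total: 75584 scalar multiplications.

75584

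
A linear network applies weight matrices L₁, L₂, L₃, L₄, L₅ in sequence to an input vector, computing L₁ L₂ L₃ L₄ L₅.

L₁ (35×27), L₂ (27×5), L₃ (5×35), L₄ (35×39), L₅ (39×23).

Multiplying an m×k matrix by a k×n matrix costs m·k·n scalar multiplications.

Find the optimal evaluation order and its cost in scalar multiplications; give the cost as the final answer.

Adjacent pairs: L₁L₂ = 35·27·5 = 4725; L₂L₃ = 27·5·35 = 4725; L₃L₄ = 5·35·39 = 6825; L₄L₅ = 35·39·23 = 31395.
Length 3: L₁..L₃: k=1: 0+4725+35·27·35=37800; k=2: 4725+0+35·5·35=10850 → min 10850 | L₂..L₄: k=2: 0+6825+27·5·39=12090; k=3: 4725+0+27·35·39=41580 → min 12090 | L₃..L₅: k=3: 0+31395+5·35·23=35420; k=4: 6825+0+5·39·23=11310 → min 11310.
Length 4: L₁..L₄: k=1: 0+12090+35·27·39=48945; k=2: 4725+6825+35·5·39=18375; k=3: 10850+0+35·35·39=58625 → min 18375 | L₂..L₅: k=2: 0+11310+27·5·23=14415; k=3: 4725+31395+27·35·23=57855; k=4: 12090+0+27·39·23=36309 → min 14415.
Length 5: L₁..L₅: k=1: 0+14415+35·27·23=36150; k=2: 4725+11310+35·5·23=20060; k=3: 10850+31395+35·35·23=70420; k=4: 18375+0+35·39·23=49770 → min 20060.
Optimal parenthesization: ((L₁ L₂) ((L₃ L₄) L₅)) with cost 20060.

20060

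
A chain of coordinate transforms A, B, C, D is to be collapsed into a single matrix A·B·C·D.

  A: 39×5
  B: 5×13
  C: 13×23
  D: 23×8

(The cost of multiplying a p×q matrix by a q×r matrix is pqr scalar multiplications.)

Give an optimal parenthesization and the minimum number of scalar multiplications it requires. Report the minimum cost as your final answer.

3975

Adjacent pairs: AB = 39·5·13 = 2535; BC = 5·13·23 = 1495; CD = 13·23·8 = 2392.
Length 3: A..C: k=1: 0+1495+39·5·23=5980; k=2: 2535+0+39·13·23=14196 → min 5980 | B..D: k=2: 0+2392+5·13·8=2912; k=3: 1495+0+5·23·8=2415 → min 2415.
Length 4: A..D: k=1: 0+2415+39·5·8=3975; k=2: 2535+2392+39·13·8=8983; k=3: 5980+0+39·23·8=13156 → min 3975.
Optimal parenthesization: (A·((B·C)·D)) with cost 3975.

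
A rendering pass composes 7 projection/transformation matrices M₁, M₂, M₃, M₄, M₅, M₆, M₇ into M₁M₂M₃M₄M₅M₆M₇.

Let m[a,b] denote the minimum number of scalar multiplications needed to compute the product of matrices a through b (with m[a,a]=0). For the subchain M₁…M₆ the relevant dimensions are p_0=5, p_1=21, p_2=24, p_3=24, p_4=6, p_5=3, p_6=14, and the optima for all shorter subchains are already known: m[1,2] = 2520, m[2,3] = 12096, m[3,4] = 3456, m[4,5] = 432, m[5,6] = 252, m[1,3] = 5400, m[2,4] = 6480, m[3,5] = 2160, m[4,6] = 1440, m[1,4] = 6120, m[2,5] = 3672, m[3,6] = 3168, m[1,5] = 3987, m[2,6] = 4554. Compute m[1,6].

4197

m[1,6] = min over k∈[1,5] of m[1,k]+m[k+1,6]+p_{0}·p_k·p_{6}.
k=1: 0 + 4554 + 5·21·14 = 6024; k=2: 2520 + 3168 + 5·24·14 = 7368; k=3: 5400 + 1440 + 5·24·14 = 8520; k=4: 6120 + 252 + 5·6·14 = 6792; k=5: 3987 + 0 + 5·3·14 = 4197.
Minimum: 4197 at k=5.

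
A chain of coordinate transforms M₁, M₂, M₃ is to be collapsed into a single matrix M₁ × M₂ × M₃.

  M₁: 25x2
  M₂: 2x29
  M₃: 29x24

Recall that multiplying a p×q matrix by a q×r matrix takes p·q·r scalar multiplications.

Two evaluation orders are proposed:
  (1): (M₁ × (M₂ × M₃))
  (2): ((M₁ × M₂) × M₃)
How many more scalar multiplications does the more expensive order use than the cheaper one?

Order (1) = (M₁ × (M₂ × M₃)): (M₂ × M₃): 2×29 by 29×24 → 2×24, cost 2·29·24 = 1392; (M₁ × (M₂ × M₃)): 25×2 by 2×24 → 25×24, cost 25·2·24 = 1200; cumulative 2592. Total 2592.
Order (2) = ((M₁ × M₂) × M₃): (M₁ × M₂): 25×2 by 2×29 → 25×29, cost 25·2·29 = 1450; ((M₁ × M₂) × M₃): 25×29 by 29×24 → 25×24, cost 25·29·24 = 17400; cumulative 18850. Total 18850.
Difference: |2592 − 18850| = 16258.

16258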